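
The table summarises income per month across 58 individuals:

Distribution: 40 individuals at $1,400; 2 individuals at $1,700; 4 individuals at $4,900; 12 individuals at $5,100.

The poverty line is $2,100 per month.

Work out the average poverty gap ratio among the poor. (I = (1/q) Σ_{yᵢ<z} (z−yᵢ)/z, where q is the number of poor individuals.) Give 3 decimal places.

Incomes under z: 40×$1,400, 2×$1,700 (q = 42 of N = 58).
Shortfall ratios (z−y)/z: 0.3333 (×40), 0.1905 (×2); sum = 13.714286.
I averages over the q = 42 poor units only: 13.714286 / 42 = 0.327.

0.327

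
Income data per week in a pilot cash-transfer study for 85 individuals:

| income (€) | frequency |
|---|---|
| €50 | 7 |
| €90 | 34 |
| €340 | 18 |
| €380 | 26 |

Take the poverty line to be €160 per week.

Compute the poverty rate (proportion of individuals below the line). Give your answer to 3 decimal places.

41 of the 85 individuals have income below €160.
H = 41/85 = 0.482.

0.482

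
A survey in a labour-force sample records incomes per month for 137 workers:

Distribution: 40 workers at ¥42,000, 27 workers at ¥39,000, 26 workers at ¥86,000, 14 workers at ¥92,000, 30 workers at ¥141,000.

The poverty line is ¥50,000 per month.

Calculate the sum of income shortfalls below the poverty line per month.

Below z: 27×¥39,000, 40×¥42,000 (q = 67 of N = 137).
Individual gaps: 27×(50000−39000) = 297000; 40×(50000−42000) = 320000.
Aggregate gap = ¥617,000.

¥617,000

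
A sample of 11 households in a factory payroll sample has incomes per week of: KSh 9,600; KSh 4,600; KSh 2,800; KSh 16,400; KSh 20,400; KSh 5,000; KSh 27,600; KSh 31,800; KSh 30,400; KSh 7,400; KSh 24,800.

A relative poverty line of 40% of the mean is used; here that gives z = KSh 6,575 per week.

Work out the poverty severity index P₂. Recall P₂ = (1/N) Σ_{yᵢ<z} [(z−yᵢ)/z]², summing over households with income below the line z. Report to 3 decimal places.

0.043

Below the line: KSh 2,800, KSh 4,600, KSh 5,000 (q = 3 of N = 11).
Relative gaps: (6575−2800)/6575 = 0.5741; (6575−4600)/6575 = 0.3004; (6575−5000)/6575 = 0.2395.
Squared: 0.3296; 0.0902; 0.0574.
Sum = 0.477251; P₂ = 0.477251 / 11 = 0.043.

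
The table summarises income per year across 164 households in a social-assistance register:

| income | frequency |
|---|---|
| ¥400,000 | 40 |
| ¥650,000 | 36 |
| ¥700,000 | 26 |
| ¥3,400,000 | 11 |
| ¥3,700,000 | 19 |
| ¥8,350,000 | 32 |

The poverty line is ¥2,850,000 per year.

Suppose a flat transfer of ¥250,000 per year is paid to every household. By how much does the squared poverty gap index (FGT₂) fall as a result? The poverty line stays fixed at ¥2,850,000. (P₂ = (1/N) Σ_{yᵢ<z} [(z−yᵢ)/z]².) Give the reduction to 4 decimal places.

0.0827

Before: below the line — 40×¥400,000, 36×¥650,000, 26×¥700,000; squared poverty gap index (FGT₂) = 0.401268.
After the ¥250,000 transfer: below the line — 40×¥650,000, 36×¥900,000, 26×¥950,000; squared poverty gap index (FGT₂) = 0.318560.
Reduction = 0.401268 − 0.318560 = 0.0827.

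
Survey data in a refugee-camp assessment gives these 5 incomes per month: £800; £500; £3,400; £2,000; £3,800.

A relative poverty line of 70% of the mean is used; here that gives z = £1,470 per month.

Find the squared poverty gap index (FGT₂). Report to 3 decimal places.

Incomes under z: £500, £800 (q = 2 of N = 5).
Shortfall ratios: (1470−500)/1470 = 0.6599; (1470−800)/1470 = 0.4558.
Squared: 0.4354; 0.2077.
Sum = 0.643158; P₂ = 0.643158 / 5 = 0.129.

0.129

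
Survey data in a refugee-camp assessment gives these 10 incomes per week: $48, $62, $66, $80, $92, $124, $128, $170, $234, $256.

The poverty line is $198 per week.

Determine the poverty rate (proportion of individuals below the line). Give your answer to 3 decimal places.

0.800

8 of the 10 individuals have income below $198.
H = 8/10 = 0.800.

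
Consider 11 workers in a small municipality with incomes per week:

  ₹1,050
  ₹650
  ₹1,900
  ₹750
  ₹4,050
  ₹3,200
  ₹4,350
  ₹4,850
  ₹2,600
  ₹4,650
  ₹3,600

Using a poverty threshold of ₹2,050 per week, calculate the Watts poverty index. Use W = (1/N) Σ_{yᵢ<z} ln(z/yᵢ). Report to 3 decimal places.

0.264

Incomes under z: ₹650, ₹750, ₹1,050, ₹1,900 (q = 4 of N = 11).
ln(z/y) terms: ln(2050/650) = 1.1486; ln(2050/750) = 1.0055; ln(2050/1050) = 0.6690; ln(2050/1900) = 0.0760.
W = 2.899180 / 11 = 0.264.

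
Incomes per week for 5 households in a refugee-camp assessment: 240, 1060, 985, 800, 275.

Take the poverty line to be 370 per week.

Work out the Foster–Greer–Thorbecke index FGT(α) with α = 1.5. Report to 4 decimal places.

Below z: 240, 275 (q = 2 of N = 5).
Normalized shortfalls: (370−240)/370 = 0.3514; (370−275)/370 = 0.2568.
Raised to α = 1.5: 0.20826; 0.13010.
Sum = 0.338365; FGT(1.5) = 0.338365 / 5 = 0.0677.

0.0677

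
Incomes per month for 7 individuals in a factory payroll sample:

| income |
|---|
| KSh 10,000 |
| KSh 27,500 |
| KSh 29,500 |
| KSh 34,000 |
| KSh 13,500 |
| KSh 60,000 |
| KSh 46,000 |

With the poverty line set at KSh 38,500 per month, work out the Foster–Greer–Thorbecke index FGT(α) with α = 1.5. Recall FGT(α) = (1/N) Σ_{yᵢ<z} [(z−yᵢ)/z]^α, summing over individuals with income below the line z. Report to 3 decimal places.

0.209

Below the line: KSh 10,000, KSh 13,500, KSh 27,500, KSh 29,500, KSh 34,000 (q = 5 of N = 7).
Normalized shortfalls: (38500−10000)/38500 = 0.7403; (38500−13500)/38500 = 0.6494; (38500−27500)/38500 = 0.2857; (38500−29500)/38500 = 0.2338; (38500−34000)/38500 = 0.1169.
Raised to α = 1.5: 0.63691; 0.52326; 0.15272; 0.11302; 0.03996.
Sum = 1.465874; FGT(1.5) = 1.465874 / 7 = 0.209.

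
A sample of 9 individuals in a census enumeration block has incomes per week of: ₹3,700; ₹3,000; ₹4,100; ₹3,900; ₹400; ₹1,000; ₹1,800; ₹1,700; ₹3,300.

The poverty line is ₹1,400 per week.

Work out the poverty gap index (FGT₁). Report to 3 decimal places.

0.111

Below the line: ₹400, ₹1,000 (q = 2 of N = 9).
Shortfall ratios: (1400−400)/1400 = 0.7143; (1400−1000)/1400 = 0.2857.
Σ = 1.000000. Dividing by the full population N = 9 gives P₁ = 0.111.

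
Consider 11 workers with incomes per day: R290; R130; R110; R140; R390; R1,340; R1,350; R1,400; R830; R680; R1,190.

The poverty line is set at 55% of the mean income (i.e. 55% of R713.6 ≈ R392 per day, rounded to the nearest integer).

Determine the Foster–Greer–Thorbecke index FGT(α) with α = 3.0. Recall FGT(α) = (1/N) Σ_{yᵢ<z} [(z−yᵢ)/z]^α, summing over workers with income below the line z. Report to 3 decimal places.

0.087

Incomes under z: R110, R130, R140, R290, R390 (q = 5 of N = 11).
Gap ratios (z−y)/z: (392−110)/392 = 0.7194; (392−130)/392 = 0.6684; (392−140)/392 = 0.6429; (392−290)/392 = 0.2602; (392−390)/392 = 0.0051.
Raised to α = 3.0: 0.37230; 0.29857; 0.26567; 0.01762; 0.00000.
Sum = 0.954154; FGT(3.0) = 0.954154 / 11 = 0.087.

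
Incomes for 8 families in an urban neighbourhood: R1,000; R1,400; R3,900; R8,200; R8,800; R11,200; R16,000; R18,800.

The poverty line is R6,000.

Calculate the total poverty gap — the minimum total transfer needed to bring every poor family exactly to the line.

R11,700

Incomes under z: R1,000, R1,400, R3,900 (q = 3 of N = 8).
Individual gaps: 6000−1000 = 5000; 6000−1400 = 4600; 6000−3900 = 2100.
Aggregate gap = R11,700.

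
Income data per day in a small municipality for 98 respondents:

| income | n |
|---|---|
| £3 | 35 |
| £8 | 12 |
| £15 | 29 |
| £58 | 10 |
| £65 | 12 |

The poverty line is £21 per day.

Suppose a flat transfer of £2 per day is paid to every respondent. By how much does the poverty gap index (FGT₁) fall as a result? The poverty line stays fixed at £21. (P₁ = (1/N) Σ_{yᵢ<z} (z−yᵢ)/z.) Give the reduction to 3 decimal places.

0.074

Before: below the line — 35×£3, 12×£8, 29×£15; poverty gap index (FGT₁) = 0.46647.
After the £2 transfer: below the line — 35×£5, 12×£10, 29×£17; poverty gap index (FGT₁) = 0.39261.
Reduction = 0.46647 − 0.39261 = 0.074.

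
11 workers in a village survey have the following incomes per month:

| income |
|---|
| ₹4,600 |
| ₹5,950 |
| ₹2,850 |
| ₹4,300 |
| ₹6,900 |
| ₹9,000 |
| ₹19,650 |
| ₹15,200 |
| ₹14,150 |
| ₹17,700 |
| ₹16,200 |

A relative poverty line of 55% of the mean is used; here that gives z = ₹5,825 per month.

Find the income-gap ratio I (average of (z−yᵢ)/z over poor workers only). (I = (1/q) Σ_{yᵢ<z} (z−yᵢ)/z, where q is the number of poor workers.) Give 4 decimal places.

Below the line: ₹2,850, ₹4,300, ₹4,600 (q = 3 of N = 11).
Shortfall ratios (z−y)/z: 0.5107, 0.2618, 0.2103; sum = 0.982833.
I averages over the q = 3 poor units only: 0.982833 / 3 = 0.3276.

0.3276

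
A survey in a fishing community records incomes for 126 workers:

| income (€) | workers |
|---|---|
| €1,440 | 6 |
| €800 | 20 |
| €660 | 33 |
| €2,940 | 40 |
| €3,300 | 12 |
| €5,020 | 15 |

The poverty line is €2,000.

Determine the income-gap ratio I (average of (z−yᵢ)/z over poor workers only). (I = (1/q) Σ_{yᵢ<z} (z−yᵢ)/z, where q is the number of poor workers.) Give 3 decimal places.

Poor units: 33×€660, 20×€800, 6×€1,440 (q = 59 of N = 126).
Relative gaps: 0.6700 (×33), 0.6000 (×20), 0.2800 (×6); sum = 35.790000.
I averages over the q = 59 poor units only: 35.790000 / 59 = 0.607.

0.607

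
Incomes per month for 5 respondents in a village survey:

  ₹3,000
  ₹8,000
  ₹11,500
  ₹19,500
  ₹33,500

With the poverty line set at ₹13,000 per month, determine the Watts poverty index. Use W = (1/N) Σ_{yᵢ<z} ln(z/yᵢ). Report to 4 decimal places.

0.4149

Below z: ₹3,000, ₹8,000, ₹11,500 (q = 3 of N = 5).
Log shortfalls: ln(13000/3000) = 1.4663; ln(13000/8000) = 0.4855; ln(13000/11500) = 0.1226.
W = 2.074447 / 5 = 0.4149.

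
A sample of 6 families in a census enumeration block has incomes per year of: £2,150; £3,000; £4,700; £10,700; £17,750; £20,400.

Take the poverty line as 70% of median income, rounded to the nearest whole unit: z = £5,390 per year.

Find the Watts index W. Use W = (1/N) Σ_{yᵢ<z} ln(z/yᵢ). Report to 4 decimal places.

0.2737

Poor units: £2,150, £3,000, £4,700 (q = 3 of N = 6).
Log shortfalls: ln(5390/2150) = 0.9191; ln(5390/3000) = 0.5859; ln(5390/4700) = 0.1370.
W = 1.641994 / 6 = 0.2737.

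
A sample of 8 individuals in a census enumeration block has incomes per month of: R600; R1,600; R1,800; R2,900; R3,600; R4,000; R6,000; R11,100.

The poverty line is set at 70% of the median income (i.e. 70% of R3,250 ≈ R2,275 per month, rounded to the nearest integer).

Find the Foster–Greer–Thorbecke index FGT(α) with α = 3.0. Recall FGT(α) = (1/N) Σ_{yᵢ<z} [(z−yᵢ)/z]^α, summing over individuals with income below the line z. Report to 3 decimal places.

0.054

Incomes under z: R600, R1,600, R1,800 (q = 3 of N = 8).
Shortfall ratios: (2275−600)/2275 = 0.7363; (2275−1600)/2275 = 0.2967; (2275−1800)/2275 = 0.2088.
Raised to α = 3.0: 0.39912; 0.02612; 0.00910.
Sum = 0.434339; FGT(3.0) = 0.434339 / 8 = 0.054.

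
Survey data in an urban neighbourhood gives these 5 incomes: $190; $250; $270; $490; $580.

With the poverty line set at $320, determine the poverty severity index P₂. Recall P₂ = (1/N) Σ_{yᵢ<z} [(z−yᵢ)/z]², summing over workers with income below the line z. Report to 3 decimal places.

Poor units: $190, $250, $270 (q = 3 of N = 5).
Shortfall ratios: (320−190)/320 = 0.4062; (320−250)/320 = 0.2188; (320−270)/320 = 0.1562.
Squared: 0.1650; 0.0479; 0.0244.
Sum = 0.237305; P₂ = 0.237305 / 5 = 0.047.

0.047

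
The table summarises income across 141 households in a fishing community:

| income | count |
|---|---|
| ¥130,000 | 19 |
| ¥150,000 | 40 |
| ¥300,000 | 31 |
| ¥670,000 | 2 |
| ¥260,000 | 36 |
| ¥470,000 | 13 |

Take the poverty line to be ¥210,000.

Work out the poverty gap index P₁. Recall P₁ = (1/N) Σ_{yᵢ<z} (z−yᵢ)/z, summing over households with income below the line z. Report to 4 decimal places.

0.1324

Incomes under z: 19×¥130,000, 40×¥150,000 (q = 59 of N = 141).
Shortfall ratios: (210000−130000)/210000 = 0.3810 (×19); (210000−150000)/210000 = 0.2857 (×40).
Sum of shortfalls = 18.666667; P₁ averages over all N: 18.666667 / 141 = 0.1324.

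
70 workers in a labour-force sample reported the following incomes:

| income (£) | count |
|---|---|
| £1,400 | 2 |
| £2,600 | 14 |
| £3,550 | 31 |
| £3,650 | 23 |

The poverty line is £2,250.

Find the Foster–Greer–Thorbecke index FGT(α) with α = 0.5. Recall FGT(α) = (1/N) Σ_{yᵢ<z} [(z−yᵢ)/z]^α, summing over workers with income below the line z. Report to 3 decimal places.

0.018

Incomes under z: 2×£1,400 (q = 2 of N = 70).
Shortfall ratios: (2250−1400)/2250 = 0.3778 (×2).
Raised to α = 0.5: 0.61464 (×2).
Sum = 1.229273; FGT(0.5) = 1.229273 / 70 = 0.018.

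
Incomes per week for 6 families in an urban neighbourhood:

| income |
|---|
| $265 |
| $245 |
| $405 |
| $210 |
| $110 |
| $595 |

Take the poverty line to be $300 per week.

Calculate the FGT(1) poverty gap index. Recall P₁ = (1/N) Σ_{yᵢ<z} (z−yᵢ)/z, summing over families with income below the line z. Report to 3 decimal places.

Below the line: $110, $210, $245, $265 (q = 4 of N = 6).
Gap ratios (z−y)/z: (300−110)/300 = 0.6333; (300−210)/300 = 0.3000; (300−245)/300 = 0.1833; (300−265)/300 = 0.1167.
Sum of shortfalls = 1.233333; P₁ averages over all N: 1.233333 / 6 = 0.206.

0.206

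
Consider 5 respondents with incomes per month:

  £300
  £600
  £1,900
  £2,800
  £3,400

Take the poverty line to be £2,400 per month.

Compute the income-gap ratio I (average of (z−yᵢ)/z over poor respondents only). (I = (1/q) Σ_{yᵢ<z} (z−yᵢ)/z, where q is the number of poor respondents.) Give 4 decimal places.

Below z: £300, £600, £1,900 (q = 3 of N = 5).
Relative gaps: 0.8750, 0.7500, 0.2083; sum = 1.833333.
I averages over the q = 3 poor units only: 1.833333 / 3 = 0.6111.

0.6111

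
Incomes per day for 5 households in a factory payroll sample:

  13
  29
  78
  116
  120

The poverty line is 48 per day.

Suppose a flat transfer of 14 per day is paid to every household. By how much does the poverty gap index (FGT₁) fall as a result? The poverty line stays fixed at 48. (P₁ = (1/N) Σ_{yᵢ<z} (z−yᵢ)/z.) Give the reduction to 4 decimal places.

Before: below the line — 13, 29; poverty gap index (FGT₁) = 0.225000.
After the 14 transfer: below the line — 27, 43; poverty gap index (FGT₁) = 0.108333.
Reduction = 0.225000 − 0.108333 = 0.1167.

0.1167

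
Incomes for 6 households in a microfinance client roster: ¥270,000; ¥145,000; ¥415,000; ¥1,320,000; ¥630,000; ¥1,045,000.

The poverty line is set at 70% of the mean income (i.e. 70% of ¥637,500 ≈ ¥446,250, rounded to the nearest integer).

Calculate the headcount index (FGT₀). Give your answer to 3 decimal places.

0.500

3 of the 6 households have income below ¥446,250.
H = 3/6 = 0.500.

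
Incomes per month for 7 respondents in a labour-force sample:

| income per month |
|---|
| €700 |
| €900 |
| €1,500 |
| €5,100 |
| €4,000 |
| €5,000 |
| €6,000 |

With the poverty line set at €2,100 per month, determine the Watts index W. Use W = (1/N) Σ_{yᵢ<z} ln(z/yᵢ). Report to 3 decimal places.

Poor units: €700, €900, €1,500 (q = 3 of N = 7).
ln(z/y) terms: ln(2100/700) = 1.0986; ln(2100/900) = 0.8473; ln(2100/1500) = 0.3365.
W = 2.282382 / 7 = 0.326.

0.326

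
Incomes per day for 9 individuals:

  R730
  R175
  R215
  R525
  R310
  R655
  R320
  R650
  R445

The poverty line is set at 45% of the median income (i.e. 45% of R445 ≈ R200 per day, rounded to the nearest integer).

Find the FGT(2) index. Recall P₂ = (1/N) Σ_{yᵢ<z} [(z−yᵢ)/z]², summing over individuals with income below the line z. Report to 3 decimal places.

Below z: R175 (q = 1 of N = 9).
Shortfall ratios: (200−175)/200 = 0.1250.
Squared: 0.0156.
Sum = 0.015625; P₂ = 0.015625 / 9 = 0.002.

0.002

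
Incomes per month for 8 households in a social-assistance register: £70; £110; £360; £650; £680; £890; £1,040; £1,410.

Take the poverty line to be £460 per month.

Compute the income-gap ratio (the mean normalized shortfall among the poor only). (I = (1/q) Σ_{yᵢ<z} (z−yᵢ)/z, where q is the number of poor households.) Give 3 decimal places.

Below the line: £70, £110, £360 (q = 3 of N = 8).
Relative gaps: 0.8478, 0.7609, 0.2174; sum = 1.826087.
I averages over the q = 3 poor units only: 1.826087 / 3 = 0.609.

0.609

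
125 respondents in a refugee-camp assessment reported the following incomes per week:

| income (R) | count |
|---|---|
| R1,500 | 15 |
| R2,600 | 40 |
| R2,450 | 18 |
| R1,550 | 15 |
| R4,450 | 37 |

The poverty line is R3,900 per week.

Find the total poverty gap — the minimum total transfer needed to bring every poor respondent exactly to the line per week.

R149,350

Below the line: 15×R1,500, 15×R1,550, 18×R2,450, 40×R2,600 (q = 88 of N = 125).
Individual gaps: 15×(3900−1500) = 36000; 15×(3900−1550) = 35250; 18×(3900−2450) = 26100; 40×(3900−2600) = 52000.
Aggregate gap = R149,350.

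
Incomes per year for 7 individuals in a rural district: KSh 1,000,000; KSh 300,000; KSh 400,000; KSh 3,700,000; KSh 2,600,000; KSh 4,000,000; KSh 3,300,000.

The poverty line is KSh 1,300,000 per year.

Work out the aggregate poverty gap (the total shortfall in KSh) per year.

KSh 2,200,000

Below z: KSh 300,000, KSh 400,000, KSh 1,000,000 (q = 3 of N = 7).
Individual gaps: 1300000−300000 = 1000000; 1300000−400000 = 900000; 1300000−1000000 = 300000.
Aggregate gap = KSh 2,200,000.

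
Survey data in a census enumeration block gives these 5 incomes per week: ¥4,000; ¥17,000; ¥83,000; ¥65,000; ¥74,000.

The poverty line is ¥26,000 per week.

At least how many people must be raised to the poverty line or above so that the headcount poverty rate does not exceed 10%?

2

2 of the 5 people are poor, so H = 2/5 = 0.400.
A headcount ratio of at most 10% allows at most ⌊0.10 × 5⌋ = 0 poor people.
So at least 2 − 0 = 2 must be lifted.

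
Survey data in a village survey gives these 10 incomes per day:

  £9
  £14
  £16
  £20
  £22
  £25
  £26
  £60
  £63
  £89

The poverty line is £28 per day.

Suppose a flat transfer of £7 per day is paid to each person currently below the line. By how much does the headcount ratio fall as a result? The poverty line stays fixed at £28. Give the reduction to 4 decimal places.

0.3000

Before: below the line — £9, £14, £16, £20, £22, £25, £26; headcount ratio = 0.700000.
After the £7 transfer: below the line — £16, £21, £23, £27; headcount ratio = 0.400000.
Reduction = 0.700000 − 0.400000 = 0.3000.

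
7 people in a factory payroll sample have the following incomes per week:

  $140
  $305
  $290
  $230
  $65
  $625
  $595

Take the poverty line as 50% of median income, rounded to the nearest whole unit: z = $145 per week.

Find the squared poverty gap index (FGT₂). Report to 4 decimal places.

Incomes under z: $65, $140 (q = 2 of N = 7).
Gap ratios (z−y)/z: (145−65)/145 = 0.5517; (145−140)/145 = 0.0345.
Squared: 0.3044; 0.0012.
Sum = 0.305589; P₂ = 0.305589 / 7 = 0.0437.

0.0437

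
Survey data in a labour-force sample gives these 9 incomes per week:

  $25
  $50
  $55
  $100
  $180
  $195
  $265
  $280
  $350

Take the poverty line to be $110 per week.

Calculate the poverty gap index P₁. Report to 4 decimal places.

0.2121

Below z: $25, $50, $55, $100 (q = 4 of N = 9).
Gap ratios (z−y)/z: (110−25)/110 = 0.7727; (110−50)/110 = 0.5455; (110−55)/110 = 0.5000; (110−100)/110 = 0.0909.
Sum of shortfalls = 1.909091; P₁ averages over all N: 1.909091 / 9 = 0.2121.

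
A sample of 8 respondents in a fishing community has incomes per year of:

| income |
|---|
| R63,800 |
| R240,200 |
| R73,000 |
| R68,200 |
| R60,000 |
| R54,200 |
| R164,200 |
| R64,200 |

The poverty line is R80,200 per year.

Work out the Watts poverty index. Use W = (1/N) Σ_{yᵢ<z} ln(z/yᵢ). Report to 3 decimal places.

Below the line: R54,200, R60,000, R63,800, R64,200, R68,200, R73,000 (q = 6 of N = 8).
Log shortfalls: ln(80200/54200) = 0.3918; ln(80200/60000) = 0.2902; ln(80200/63800) = 0.2288; ln(80200/64200) = 0.2225; ln(80200/68200) = 0.1621; ln(80200/73000) = 0.0941.
W = 1.389455 / 8 = 0.174.

0.174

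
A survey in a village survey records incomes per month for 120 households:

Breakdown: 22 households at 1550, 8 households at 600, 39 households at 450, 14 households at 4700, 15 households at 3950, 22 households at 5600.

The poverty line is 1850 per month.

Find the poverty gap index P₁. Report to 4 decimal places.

0.3207

Poor units: 39×450, 8×600, 22×1550 (q = 69 of N = 120).
Shortfall ratios: (1850−450)/1850 = 0.7568 (×39); (1850−600)/1850 = 0.6757 (×8); (1850−1550)/1850 = 0.1622 (×22).
Sum of shortfalls = 38.486486; P₁ averages over all N: 38.486486 / 120 = 0.3207.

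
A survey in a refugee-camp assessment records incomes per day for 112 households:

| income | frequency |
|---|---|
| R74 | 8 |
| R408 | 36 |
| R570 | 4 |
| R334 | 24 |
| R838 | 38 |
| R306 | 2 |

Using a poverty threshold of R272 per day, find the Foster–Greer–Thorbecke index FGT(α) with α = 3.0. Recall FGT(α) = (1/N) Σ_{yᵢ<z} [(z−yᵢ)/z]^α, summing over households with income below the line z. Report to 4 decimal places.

0.0276

Below z: 8×R74 (q = 8 of N = 112).
Normalized shortfalls: (272−74)/272 = 0.7279 (×8).
Raised to α = 3.0: 0.38573 (×8).
Sum = 3.085879; FGT(3.0) = 3.085879 / 112 = 0.0276.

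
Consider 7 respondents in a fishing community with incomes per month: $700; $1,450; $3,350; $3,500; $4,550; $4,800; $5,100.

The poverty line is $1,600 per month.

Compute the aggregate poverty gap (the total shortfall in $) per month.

Below z: $700, $1,450 (q = 2 of N = 7).
Individual gaps: 1600−700 = 900; 1600−1450 = 150.
Aggregate gap = $1,050.

$1,050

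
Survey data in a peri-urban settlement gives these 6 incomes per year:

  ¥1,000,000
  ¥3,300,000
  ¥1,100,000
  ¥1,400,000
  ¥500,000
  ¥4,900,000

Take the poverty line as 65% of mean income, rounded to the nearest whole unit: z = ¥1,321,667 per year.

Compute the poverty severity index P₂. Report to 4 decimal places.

Below z: ¥500,000, ¥1,000,000, ¥1,100,000 (q = 3 of N = 6).
Normalized shortfalls: (1321667−500000)/1321667 = 0.6217; (1321667−1000000)/1321667 = 0.2434; (1321667−1100000)/1321667 = 0.1677.
Squared: 0.3865; 0.0592; 0.0281.
Sum = 0.473861; P₂ = 0.473861 / 6 = 0.0790.

0.0790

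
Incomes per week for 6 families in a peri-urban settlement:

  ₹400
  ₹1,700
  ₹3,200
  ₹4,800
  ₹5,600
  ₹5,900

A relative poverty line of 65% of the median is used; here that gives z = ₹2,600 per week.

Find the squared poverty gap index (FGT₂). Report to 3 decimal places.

0.139

Poor units: ₹400, ₹1,700 (q = 2 of N = 6).
Relative gaps: (2600−400)/2600 = 0.8462; (2600−1700)/2600 = 0.3462.
Squared: 0.7160; 0.1198.
Sum = 0.835799; P₂ = 0.835799 / 6 = 0.139.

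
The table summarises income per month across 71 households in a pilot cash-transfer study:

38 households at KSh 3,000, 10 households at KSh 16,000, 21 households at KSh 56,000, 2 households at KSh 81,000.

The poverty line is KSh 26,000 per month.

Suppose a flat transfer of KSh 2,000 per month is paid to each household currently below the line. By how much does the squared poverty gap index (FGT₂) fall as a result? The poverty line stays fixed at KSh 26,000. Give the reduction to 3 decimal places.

0.077

Before: below the line — 38×KSh 3,000, 10×KSh 16,000; squared poverty gap index (FGT₂) = 0.43966.
After the KSh 2,000 transfer: below the line — 38×KSh 5,000, 10×KSh 18,000; squared poverty gap index (FGT₂) = 0.36249.
Reduction = 0.43966 − 0.36249 = 0.077.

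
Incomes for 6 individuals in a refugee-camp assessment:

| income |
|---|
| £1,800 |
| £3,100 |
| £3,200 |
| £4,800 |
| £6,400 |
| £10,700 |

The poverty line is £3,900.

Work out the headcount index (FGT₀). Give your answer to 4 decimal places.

3 of the 6 individuals have income below £3,900.
H = 3/6 = 0.5000.

0.5000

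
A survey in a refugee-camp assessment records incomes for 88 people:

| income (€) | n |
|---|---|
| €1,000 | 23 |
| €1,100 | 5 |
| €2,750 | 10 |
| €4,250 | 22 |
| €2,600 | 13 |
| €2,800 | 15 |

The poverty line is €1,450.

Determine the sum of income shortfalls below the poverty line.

€12,100

Poor units: 23×€1,000, 5×€1,100 (q = 28 of N = 88).
Individual gaps: 23×(1450−1000) = 10350; 5×(1450−1100) = 1750.
Aggregate gap = €12,100.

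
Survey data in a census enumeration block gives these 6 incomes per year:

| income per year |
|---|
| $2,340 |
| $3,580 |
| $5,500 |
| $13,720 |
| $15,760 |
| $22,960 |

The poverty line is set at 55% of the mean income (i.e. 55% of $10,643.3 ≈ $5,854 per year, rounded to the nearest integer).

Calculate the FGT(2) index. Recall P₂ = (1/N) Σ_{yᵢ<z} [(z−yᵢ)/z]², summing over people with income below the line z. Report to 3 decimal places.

Incomes under z: $2,340, $3,580, $5,500 (q = 3 of N = 6).
Gap ratios (z−y)/z: (5854−2340)/5854 = 0.6003; (5854−3580)/5854 = 0.3885; (5854−5500)/5854 = 0.0605.
Squared: 0.3603; 0.1509; 0.0037.
Sum = 0.514880; P₂ = 0.514880 / 6 = 0.086.

0.086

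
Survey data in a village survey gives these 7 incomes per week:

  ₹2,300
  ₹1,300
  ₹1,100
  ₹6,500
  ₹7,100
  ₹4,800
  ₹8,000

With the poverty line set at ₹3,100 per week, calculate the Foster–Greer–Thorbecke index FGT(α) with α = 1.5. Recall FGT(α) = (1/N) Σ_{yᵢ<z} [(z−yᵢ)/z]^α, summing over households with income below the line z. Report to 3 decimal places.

0.156

Below the line: ₹1,100, ₹1,300, ₹2,300 (q = 3 of N = 7).
Normalized shortfalls: (3100−1100)/3100 = 0.6452; (3100−1300)/3100 = 0.5806; (3100−2300)/3100 = 0.2581.
Raised to α = 1.5: 0.51821; 0.44245; 0.13110.
Sum = 1.091755; FGT(1.5) = 1.091755 / 7 = 0.156.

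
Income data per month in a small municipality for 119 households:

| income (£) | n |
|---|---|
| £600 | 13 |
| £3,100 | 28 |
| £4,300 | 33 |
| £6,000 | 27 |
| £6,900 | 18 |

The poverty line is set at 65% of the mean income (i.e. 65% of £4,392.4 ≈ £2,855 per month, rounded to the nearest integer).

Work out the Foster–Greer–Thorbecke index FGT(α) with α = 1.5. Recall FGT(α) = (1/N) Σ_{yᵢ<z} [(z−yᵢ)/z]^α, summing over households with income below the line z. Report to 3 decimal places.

Poor units: 13×£600 (q = 13 of N = 119).
Gap ratios (z−y)/z: (2855−600)/2855 = 0.7898 (×13).
Raised to α = 1.5: 0.70196 (×13).
Sum = 9.125444; FGT(1.5) = 9.125444 / 119 = 0.077.

0.077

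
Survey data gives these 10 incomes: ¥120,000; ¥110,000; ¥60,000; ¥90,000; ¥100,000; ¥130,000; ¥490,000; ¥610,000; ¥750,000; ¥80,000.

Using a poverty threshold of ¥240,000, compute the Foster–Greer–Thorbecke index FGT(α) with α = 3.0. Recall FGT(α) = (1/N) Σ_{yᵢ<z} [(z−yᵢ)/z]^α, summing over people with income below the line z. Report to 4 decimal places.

0.1541

Poor units: ¥60,000, ¥80,000, ¥90,000, ¥100,000, ¥110,000, ¥120,000, ¥130,000 (q = 7 of N = 10).
Gap ratios (z−y)/z: (240000−60000)/240000 = 0.7500; (240000−80000)/240000 = 0.6667; (240000−90000)/240000 = 0.6250; (240000−100000)/240000 = 0.5833; (240000−110000)/240000 = 0.5417; (240000−120000)/240000 = 0.5000; (240000−130000)/240000 = 0.4583.
Raised to α = 3.0: 0.42188; 0.29630; 0.24414; 0.19850; 0.15893; 0.12500; 0.09628.
Sum = 1.541016; FGT(3.0) = 1.541016 / 10 = 0.1541.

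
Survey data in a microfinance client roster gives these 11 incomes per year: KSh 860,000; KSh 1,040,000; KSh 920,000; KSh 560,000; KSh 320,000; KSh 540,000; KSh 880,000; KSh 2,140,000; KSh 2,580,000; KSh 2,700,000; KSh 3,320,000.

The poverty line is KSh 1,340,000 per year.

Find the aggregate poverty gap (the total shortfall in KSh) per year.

Poor units: KSh 320,000, KSh 540,000, KSh 560,000, KSh 860,000, KSh 880,000, KSh 920,000, KSh 1,040,000 (q = 7 of N = 11).
Individual gaps: 1340000−320000 = 1020000; 1340000−540000 = 800000; 1340000−560000 = 780000; 1340000−860000 = 480000; 1340000−880000 = 460000; 1340000−920000 = 420000; 1340000−1040000 = 300000.
Aggregate gap = KSh 4,260,000.

KSh 4,260,000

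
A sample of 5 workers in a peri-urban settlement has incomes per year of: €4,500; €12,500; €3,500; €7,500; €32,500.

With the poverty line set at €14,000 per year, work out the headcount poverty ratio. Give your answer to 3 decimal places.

4 of the 5 workers have income below €14,000.
H = 4/5 = 0.800.

0.800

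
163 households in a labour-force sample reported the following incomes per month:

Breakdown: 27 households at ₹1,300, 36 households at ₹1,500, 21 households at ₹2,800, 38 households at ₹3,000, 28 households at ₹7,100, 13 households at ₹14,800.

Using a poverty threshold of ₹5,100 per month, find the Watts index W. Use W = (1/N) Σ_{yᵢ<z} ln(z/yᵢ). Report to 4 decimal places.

Poor units: 27×₹1,300, 36×₹1,500, 21×₹2,800, 38×₹3,000 (q = 122 of N = 163).
Log shortfalls: ln(5100/1300) = 1.3669 (×27); ln(5100/1500) = 1.2238 (×36); ln(5100/2800) = 0.5996 (×21); ln(5100/3000) = 0.5306 (×38).
W = 113.717492 / 163 = 0.6977.

0.6977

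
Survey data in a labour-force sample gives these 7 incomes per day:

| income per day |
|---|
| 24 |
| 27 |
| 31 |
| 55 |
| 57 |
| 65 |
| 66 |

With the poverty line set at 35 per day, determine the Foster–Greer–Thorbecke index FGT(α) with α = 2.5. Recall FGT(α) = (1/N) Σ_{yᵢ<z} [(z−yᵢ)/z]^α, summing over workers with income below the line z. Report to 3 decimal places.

0.012

Below z: 24, 27, 31 (q = 3 of N = 7).
Normalized shortfalls: (35−24)/35 = 0.3143; (35−27)/35 = 0.2286; (35−31)/35 = 0.1143.
Raised to α = 2.5: 0.05537; 0.02498; 0.00442.
Sum = 0.084768; FGT(2.5) = 0.084768 / 7 = 0.012.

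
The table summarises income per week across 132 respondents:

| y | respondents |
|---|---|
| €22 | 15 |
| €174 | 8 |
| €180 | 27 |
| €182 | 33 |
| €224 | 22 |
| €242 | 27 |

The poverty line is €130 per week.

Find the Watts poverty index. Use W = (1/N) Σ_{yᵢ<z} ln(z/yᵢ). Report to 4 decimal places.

Below z: 15×€22 (q = 15 of N = 132).
Log shortfalls: ln(130/22) = 1.7765 (×15).
W = 26.647380 / 132 = 0.2019.

0.2019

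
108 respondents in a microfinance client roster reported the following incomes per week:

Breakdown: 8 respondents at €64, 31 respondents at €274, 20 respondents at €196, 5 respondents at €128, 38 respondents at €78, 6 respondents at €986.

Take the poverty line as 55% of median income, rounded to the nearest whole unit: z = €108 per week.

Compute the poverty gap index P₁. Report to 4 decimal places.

0.1279

Below z: 8×€64, 38×€78 (q = 46 of N = 108).
Normalized shortfalls: (108−64)/108 = 0.4074 (×8); (108−78)/108 = 0.2778 (×38).
Σ = 13.814815. Dividing by the full population N = 108 gives P₁ = 0.1279.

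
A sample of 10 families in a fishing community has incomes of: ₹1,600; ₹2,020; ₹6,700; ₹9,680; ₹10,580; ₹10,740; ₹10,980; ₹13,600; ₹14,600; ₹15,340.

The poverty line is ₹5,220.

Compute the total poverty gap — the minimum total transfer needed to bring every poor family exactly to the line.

Poor units: ₹1,600, ₹2,020 (q = 2 of N = 10).
Individual gaps: 5220−1600 = 3620; 5220−2020 = 3200.
Aggregate gap = ₹6,820.

₹6,820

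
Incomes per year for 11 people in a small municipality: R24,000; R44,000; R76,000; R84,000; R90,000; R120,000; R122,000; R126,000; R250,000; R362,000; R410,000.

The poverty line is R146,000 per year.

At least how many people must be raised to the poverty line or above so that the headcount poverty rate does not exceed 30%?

8 of the 11 people are poor, so H = 8/11 = 0.727.
A headcount ratio of at most 30% allows at most ⌊0.30 × 11⌋ = 3 poor people.
So at least 8 − 3 = 5 must be lifted.

5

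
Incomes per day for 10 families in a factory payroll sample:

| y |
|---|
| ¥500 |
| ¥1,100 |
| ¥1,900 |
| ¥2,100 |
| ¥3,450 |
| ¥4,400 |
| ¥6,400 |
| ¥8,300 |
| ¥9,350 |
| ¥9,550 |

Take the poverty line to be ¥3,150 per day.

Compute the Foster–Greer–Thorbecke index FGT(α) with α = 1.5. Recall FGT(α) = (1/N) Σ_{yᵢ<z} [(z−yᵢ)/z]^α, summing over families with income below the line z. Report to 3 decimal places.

Below z: ¥500, ¥1,100, ¥1,900, ¥2,100 (q = 4 of N = 10).
Relative gaps: (3150−500)/3150 = 0.8413; (3150−1100)/3150 = 0.6508; (3150−1900)/3150 = 0.3968; (3150−2100)/3150 = 0.3333.
Raised to α = 1.5: 0.77162; 0.52501; 0.24998; 0.19245.
Sum = 1.739053; FGT(1.5) = 1.739053 / 10 = 0.174.

0.174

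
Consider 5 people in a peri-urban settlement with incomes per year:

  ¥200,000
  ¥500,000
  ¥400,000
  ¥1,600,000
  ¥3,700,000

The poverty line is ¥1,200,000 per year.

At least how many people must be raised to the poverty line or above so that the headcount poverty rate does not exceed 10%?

3

3 of the 5 people are poor, so H = 3/5 = 0.600.
A headcount ratio of at most 10% allows at most ⌊0.10 × 5⌋ = 0 poor people.
So at least 3 − 0 = 3 must be lifted.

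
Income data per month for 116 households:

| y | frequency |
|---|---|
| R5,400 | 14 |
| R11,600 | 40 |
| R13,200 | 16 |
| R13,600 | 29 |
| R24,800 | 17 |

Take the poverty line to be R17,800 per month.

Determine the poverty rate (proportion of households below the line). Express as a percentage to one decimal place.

99 of the 116 households have income below R17,800.
H = 99/116 = 85.3%.

85.3%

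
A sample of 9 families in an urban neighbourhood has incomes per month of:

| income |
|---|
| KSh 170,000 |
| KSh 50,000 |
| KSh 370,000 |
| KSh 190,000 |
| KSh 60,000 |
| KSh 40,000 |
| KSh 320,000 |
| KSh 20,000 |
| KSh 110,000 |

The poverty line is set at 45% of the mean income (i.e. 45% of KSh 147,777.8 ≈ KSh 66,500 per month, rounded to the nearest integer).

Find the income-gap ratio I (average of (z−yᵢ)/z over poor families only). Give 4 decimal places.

Poor units: KSh 20,000, KSh 40,000, KSh 50,000, KSh 60,000 (q = 4 of N = 9).
Relative gaps: 0.6992, 0.3985, 0.2481, 0.0977; sum = 1.443609.
I averages over the q = 4 poor units only: 1.443609 / 4 = 0.3609.

0.3609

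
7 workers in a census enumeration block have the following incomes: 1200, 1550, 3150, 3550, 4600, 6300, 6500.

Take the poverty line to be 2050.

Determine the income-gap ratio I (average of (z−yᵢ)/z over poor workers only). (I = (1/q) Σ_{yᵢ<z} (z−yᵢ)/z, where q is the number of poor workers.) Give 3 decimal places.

Poor units: 1200, 1550 (q = 2 of N = 7).
Shortfall ratios (z−y)/z: 0.4146, 0.2439; sum = 0.658537.
The income-gap ratio divides by q (the poor only): 0.658537 / 2 = 0.329.

0.329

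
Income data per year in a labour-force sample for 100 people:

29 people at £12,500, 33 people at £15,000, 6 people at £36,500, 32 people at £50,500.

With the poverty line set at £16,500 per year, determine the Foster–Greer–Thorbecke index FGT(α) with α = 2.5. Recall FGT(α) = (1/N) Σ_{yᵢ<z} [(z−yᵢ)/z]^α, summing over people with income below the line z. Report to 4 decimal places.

0.0092

Below z: 29×£12,500, 33×£15,000 (q = 62 of N = 100).
Normalized shortfalls: (16500−12500)/16500 = 0.2424 (×29); (16500−15000)/16500 = 0.0909 (×33).
Raised to α = 2.5: 0.02894 (×29); 0.00249 (×33).
Sum = 0.921378; FGT(2.5) = 0.921378 / 100 = 0.0092.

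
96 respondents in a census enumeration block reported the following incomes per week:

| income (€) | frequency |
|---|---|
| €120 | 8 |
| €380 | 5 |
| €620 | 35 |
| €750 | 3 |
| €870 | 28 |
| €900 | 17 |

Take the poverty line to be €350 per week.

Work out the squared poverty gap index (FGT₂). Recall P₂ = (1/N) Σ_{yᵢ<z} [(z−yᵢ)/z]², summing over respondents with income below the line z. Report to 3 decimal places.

0.036

Below the line: 8×€120 (q = 8 of N = 96).
Normalized shortfalls: (350−120)/350 = 0.6571 (×8).
Squared: 0.4318 (×8).
Sum = 3.454694; P₂ = 3.454694 / 96 = 0.036.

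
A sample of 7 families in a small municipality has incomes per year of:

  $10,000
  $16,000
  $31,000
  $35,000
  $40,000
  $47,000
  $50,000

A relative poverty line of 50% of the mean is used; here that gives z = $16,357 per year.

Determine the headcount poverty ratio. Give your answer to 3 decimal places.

0.286

2 of the 7 families have income below $16,357.
H = 2/7 = 0.286.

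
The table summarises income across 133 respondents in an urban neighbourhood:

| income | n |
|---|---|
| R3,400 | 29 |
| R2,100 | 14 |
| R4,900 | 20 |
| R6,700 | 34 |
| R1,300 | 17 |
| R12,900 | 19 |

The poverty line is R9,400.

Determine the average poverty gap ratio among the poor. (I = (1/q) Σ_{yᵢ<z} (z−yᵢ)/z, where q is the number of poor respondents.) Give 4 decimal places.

Below the line: 17×R1,300, 14×R2,100, 29×R3,400, 20×R4,900, 34×R6,700 (q = 114 of N = 133).
Shortfall ratios (z−y)/z: 0.8617 (×17), 0.7766 (×14), 0.6383 (×29), 0.4787 (×20), 0.2872 (×34); sum = 63.372340.
The income-gap ratio divides by q (the poor only): 63.372340 / 114 = 0.5559.

0.5559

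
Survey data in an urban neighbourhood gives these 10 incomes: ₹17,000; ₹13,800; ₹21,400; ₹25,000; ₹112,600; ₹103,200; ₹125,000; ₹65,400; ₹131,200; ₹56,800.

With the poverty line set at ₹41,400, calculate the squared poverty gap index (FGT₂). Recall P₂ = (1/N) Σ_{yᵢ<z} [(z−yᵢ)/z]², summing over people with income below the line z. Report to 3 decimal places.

Incomes under z: ₹13,800, ₹17,000, ₹21,400, ₹25,000 (q = 4 of N = 10).
Shortfall ratios: (41400−13800)/41400 = 0.6667; (41400−17000)/41400 = 0.5894; (41400−21400)/41400 = 0.4831; (41400−25000)/41400 = 0.3961.
Squared: 0.4444; 0.3474; 0.2334; 0.1569.
Sum = 1.182105; P₂ = 1.182105 / 10 = 0.118.

0.118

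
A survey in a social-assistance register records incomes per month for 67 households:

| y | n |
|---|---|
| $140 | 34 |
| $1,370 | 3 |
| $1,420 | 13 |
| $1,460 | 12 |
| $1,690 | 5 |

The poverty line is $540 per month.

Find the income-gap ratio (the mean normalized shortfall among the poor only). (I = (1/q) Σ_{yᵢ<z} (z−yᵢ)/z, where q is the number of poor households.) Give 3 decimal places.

0.741

Incomes under z: 34×$140 (q = 34 of N = 67).
Shortfall ratios (z−y)/z: 0.7407 (×34); sum = 25.185185.
I averages over the q = 34 poor units only: 25.185185 / 34 = 0.741.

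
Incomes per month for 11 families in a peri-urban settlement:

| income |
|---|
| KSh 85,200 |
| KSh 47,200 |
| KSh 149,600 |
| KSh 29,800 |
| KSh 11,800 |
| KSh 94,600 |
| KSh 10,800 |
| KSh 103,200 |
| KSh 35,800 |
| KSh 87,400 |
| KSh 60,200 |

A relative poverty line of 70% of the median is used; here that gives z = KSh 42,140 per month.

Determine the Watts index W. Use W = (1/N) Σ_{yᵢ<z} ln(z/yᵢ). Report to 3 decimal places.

0.286

Incomes under z: KSh 10,800, KSh 11,800, KSh 29,800, KSh 35,800 (q = 4 of N = 11).
Log shortfalls: ln(42140/10800) = 1.3615; ln(42140/11800) = 1.2729; ln(42140/29800) = 0.3465; ln(42140/35800) = 0.1630.
W = 3.143888 / 11 = 0.286.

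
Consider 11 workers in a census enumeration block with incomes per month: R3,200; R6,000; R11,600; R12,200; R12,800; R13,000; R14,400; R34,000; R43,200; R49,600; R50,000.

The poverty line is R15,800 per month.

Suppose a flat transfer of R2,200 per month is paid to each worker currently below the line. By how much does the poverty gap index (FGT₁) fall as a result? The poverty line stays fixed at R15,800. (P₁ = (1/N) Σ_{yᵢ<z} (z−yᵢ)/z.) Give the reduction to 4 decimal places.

0.0840

Before: below the line — R3,200, R6,000, R11,600, R12,200, R12,800, R13,000, R14,400; poverty gap index (FGT₁) = 0.215190.
After the R2,200 transfer: below the line — R5,400, R8,200, R13,800, R14,400, R15,000, R15,200; poverty gap index (FGT₁) = 0.131185.
Reduction = 0.215190 − 0.131185 = 0.0840.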